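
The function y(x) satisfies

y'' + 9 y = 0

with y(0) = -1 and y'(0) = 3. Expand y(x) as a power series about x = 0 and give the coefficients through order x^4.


Ansatz: y(x) = sum_{n>=0} a_n x^n, so y'(x) = sum_{n>=1} n a_n x^(n-1) and y''(x) = sum_{n>=2} n(n-1) a_n x^(n-2).
Substitute into P(x) y'' + Q(x) y' + R(x) y = 0 with P(x) = 1, Q(x) = 0, R(x) = 9, and match powers of x.
Initial conditions: a_0 = -1, a_1 = 3.
Setting the coefficient of each power of x to zero and solving order by order (substituting the coefficients already found):
  x^0: 2 a_2 + 9 a_0 = 0  ->  2 a_2 = -9 a_0 = 9  ->  a_2 = 9/2
  x^1: 6 a_3 + 9 a_1 = 0  ->  6 a_3 = -9 a_1 = -27  ->  a_3 = -9/2
  x^2: 12 a_4 + 9 a_2 = 0  ->  12 a_4 = -9 a_2 = -81/2  ->  a_4 = -27/8
Truncated series: y(x) = -1 + 3 x + (9/2) x^2 - (9/2) x^3 - (27/8) x^4 + O(x^5).

a_0 = -1; a_1 = 3; a_2 = 9/2; a_3 = -9/2; a_4 = -27/8


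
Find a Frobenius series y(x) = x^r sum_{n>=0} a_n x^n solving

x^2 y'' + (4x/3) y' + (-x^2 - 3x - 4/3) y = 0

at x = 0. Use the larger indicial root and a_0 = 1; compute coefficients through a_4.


Write in Frobenius form y'' + (p(x)/x) y' + (q(x)/x^2) y = 0:
  p(x) = 4/3,  q(x) = -x^2 - 3x - 4/3.
Indicial equation: r(r-1) + (4/3) r + (-4/3) = 0 -> roots r_1 = 1, r_2 = -4/3.
Take r = r_1 = 1. Let y(x) = x^r sum_{n>=0} a_n x^n with a_0 = 1.
Substitute y = x^r sum a_n x^n and match x^{r+n}. The recurrence is
  D(n) a_n - 3 a_{n-1} - 1 a_{n-2} = 0,  where D(n) = (r+n)(r+n-1) + (4/3)(r+n) + (-4/3).
  a_n = [3 a_{n-1} + 1 a_{n-2}] / D(n).
Since the indicial polynomial factors as (r - r_1)(r - r_2), D(n) = (r_1 + n - r_1)(r_1 + n - r_2) = n(n + 7/3).
Evaluating step by step (a_0 = 1):
  n = 1: D(1) = 1(1 + 7/3) = 10/3; numerator = 3(1) = 3; a_1 = (3)/(10/3) = 9/10
  n = 2: D(2) = 2(2 + 7/3) = 26/3; numerator = 3(9/10) + 1(1) = 37/10; a_2 = (37/10)/(26/3) = 111/260
  n = 3: D(3) = 3(3 + 7/3) = 16; numerator = 3(111/260) + 1(9/10) = 567/260; a_3 = (567/260)/(16) = 567/4160
  n = 4: D(4) = 4(4 + 7/3) = 76/3; numerator = 3(567/4160) + 1(111/260) = 3477/4160; a_4 = (3477/4160)/(76/3) = 549/16640

r = 1; a_0 = 1; a_1 = 9/10; a_2 = 111/260; a_3 = 567/4160; a_4 = 549/16640


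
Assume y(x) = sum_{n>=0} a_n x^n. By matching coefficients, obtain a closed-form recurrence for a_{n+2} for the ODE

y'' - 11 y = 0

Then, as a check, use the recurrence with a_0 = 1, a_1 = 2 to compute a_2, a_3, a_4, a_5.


Substitute y = sum_n a_n x^n into y'' + (const) y = 0.
y''(x) = sum_{n>=0} (n+2)(n+1) a_{n+2} x^n.
The ODE becomes sum_n [(n+2)(n+1) a_{n+2} - 11 a_n] x^n = 0.
Setting each coefficient to zero gives the recurrence:
  (n+2)(n+1) a_{n+2} - 11 a_n = 0,
  a_{n+2} = 11 / ((n+1)(n+2)) a_n.

Check with a_0 = 1, a_1 = 2 (apply the recurrence for n = 0, 1, 2, 3): a_0 = 1, a_1 = 2, a_2 = 11/2, a_3 = 11/3, a_4 = 121/24, a_5 = 121/60.

a_{n+2} = 11/((n+1)(n+2)) * a_n; check: a_0 = 1, a_1 = 2, a_2 = 11/2, a_3 = 11/3, a_4 = 121/24, a_5 = 121/60


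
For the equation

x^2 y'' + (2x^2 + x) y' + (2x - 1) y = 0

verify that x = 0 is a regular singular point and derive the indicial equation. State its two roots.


Divide by x^2 to reach normal form y'' + P_1(x) y' + P_2(x) y = 0 with P_1(x) = 2 + 1/x and P_2(x) = 2/x - 1/x^2.
x = 0 is a singular point because the y'-coefficient 2 + 1/x has a pole at x = 0 and the y-coefficient 2/x - 1/x^2 has a pole at x = 0.
It is a regular singular point because x P_1(x) = p(x) = 2x + 1 and x^2 P_2(x) = q(x) = 2x - 1 are polynomials, hence analytic at x = 0.
p(0) = 1,  q(0) = -1.
Indicial equation: r(r-1) + p(0) r + q(0) = 0, i.e. r^2 + (p(0) - 1) r + q(0) = 0, i.e. r^2 - 1 = 0.
Discriminant: (0)^2 - 4(-1) = 4, so r = (0 ± 2)/2.
Solving: r_1 = 1, r_2 = -1.

indicial: r^2 - 1 = 0; roots r_1 = 1, r_2 = -1


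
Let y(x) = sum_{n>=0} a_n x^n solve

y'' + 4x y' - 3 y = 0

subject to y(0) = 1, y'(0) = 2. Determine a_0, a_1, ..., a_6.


Ansatz: y(x) = sum_{n>=0} a_n x^n, so y'(x) = sum_{n>=1} n a_n x^(n-1) and y''(x) = sum_{n>=2} n(n-1) a_n x^(n-2).
Substitute into P(x) y'' + Q(x) y' + R(x) y = 0 with P(x) = 1, Q(x) = 4x, R(x) = -3, and match powers of x.
Initial conditions: a_0 = 1, a_1 = 2.
Setting the coefficient of each power of x to zero and solving order by order (substituting the coefficients already found):
  x^0: 2 a_2 - 3 a_0 = 0  ->  2 a_2 = 3 a_0 = 3  ->  a_2 = 3/2
  x^1: 6 a_3 + a_1 = 0  ->  6 a_3 = -a_1 = -2  ->  a_3 = -1/3
  x^2: 12 a_4 + 5 a_2 = 0  ->  12 a_4 = -5 a_2 = -15/2  ->  a_4 = -5/8
  x^3: 20 a_5 + 9 a_3 = 0  ->  20 a_5 = -9 a_3 = 3  ->  a_5 = 3/20
  x^4: 30 a_6 + 13 a_4 = 0  ->  30 a_6 = -13 a_4 = 65/8  ->  a_6 = 13/48
Truncated series: y(x) = 1 + 2 x + (3/2) x^2 - (1/3) x^3 - (5/8) x^4 + (3/20) x^5 + (13/48) x^6 + O(x^7).

a_0 = 1; a_1 = 2; a_2 = 3/2; a_3 = -1/3; a_4 = -5/8; a_5 = 3/20; a_6 = 13/48


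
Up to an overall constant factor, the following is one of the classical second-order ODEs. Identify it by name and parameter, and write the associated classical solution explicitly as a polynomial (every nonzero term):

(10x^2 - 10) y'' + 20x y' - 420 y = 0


All three coefficients share the factor -10; dividing through by -10 gives  (1 - x^2) y'' - 2x y' + 42 y = 0.
This matches the Legendre equation (1 - x^2) y'' - 2x y' + n(n+1) y = 0 (note the -2x y' term) with n(n+1) = 42, so n = 6; the polynomial solution is P_6(x).
With y = sum_k a_k x^k, matching x^k gives (k+2)(k+1) a_{k+2} = [k(k+1) - n(n+1)] a_k = (k - 6)(k + 7) a_k. The right side vanishes at k = 6, so the series with the parity of 6 terminates at degree 6.
Standard normalization (P_n(1) = 1): leading coefficient (2n)!/(2^n (n!)^2) = 479001600/(64*518400) = 231/16, so a_6 = 231/16. Work downward with a_k = (k+1)(k+2) a_{k+2} / ((k - 6)(k + 7)):
  a_4 = (5)(6)(231/16) / ((4 - 6)(4 + 7)) = (3465/8)/(-22) = -315/16
  a_2 = (3)(4)(-315/16) / ((2 - 6)(2 + 7)) = (-945/4)/(-36) = 105/16
  a_0 = (1)(2)(105/16) / ((0 - 6)(0 + 7)) = (105/8)/(-42) = -5/16
Hence P_6(x) = 231 x^6/16 - 315 x^4/16 + 105 x^2/16 - 5/16.

P_6(x); series = 231 x^6/16 - 315 x^4/16 + 105 x^2/16 - 5/16


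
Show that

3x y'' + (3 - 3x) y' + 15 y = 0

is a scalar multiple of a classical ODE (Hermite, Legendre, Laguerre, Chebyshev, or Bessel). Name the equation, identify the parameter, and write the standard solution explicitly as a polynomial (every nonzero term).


All three coefficients share the factor 3; dividing through by 3 gives  x y'' + (1 - x) y' + 5 y = 0.
This matches the Laguerre equation x y'' + (1 - x) y' + n y = 0 with n = 5; the polynomial solution is L_5(x).
With y = sum_k a_k x^k, matching x^k gives (k+1)k a_{k+1} + (k+1) a_{k+1} - k a_k + n a_k = 0, i.e. (k+1)^2 a_{k+1} = (k - n) a_k = (k - 5) a_k. The right side vanishes at k = 5, so the series terminates at degree 5.
Standard normalization L_n(0) = 1 gives a_0 = 1. Work upward with a_{k+1} = (k - 5) a_k / (k+1)^2:
  a_1 = (0 - 5)(1) / 1^2 = -5/1 = -5
  a_2 = (1 - 5)(-5) / 2^2 = 20/4 = 5
  a_3 = (2 - 5)(5) / 3^2 = -15/9 = -5/3
  a_4 = (3 - 5)(-5/3) / 4^2 = (10/3)/16 = 5/24
  a_5 = (4 - 5)(5/24) / 5^2 = (-5/24)/25 = -1/120
Hence L_5(x) = -x^5/120 + 5 x^4/24 - 5 x^3/3 + 5 x^2 - 5 x + 1.

L_5(x); series = -x^5/120 + 5 x^4/24 - 5 x^3/3 + 5 x^2 - 5 x + 1


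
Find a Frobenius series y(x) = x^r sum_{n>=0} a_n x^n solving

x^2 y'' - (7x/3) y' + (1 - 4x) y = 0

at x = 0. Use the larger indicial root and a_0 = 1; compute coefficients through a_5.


Write in Frobenius form y'' + (p(x)/x) y' + (q(x)/x^2) y = 0:
  p(x) = -7/3,  q(x) = 1 - 4x.
Indicial equation: r(r-1) + (-7/3) r + (1) = 0 -> roots r_1 = 3, r_2 = 1/3.
Take r = r_1 = 3. Let y(x) = x^r sum_{n>=0} a_n x^n with a_0 = 1.
Substitute y = x^r sum a_n x^n and match x^{r+n}. The recurrence is
  D(n) a_n - 4 a_{n-1} = 0,  where D(n) = (r+n)(r+n-1) + (-7/3)(r+n) + (1).
  a_n = 4 / D(n) * a_{n-1}.
Since the indicial polynomial factors as (r - r_1)(r - r_2), D(n) = (r_1 + n - r_1)(r_1 + n - r_2) = n(n + 8/3).
Evaluating step by step (a_0 = 1):
  n = 1: D(1) = 1(1 + 8/3) = 11/3; numerator = 4(1) = 4; a_1 = (4)/(11/3) = 12/11
  n = 2: D(2) = 2(2 + 8/3) = 28/3; numerator = 4(12/11) = 48/11; a_2 = (48/11)/(28/3) = 36/77
  n = 3: D(3) = 3(3 + 8/3) = 17; numerator = 4(36/77) = 144/77; a_3 = (144/77)/(17) = 144/1309
  n = 4: D(4) = 4(4 + 8/3) = 80/3; numerator = 4(144/1309) = 576/1309; a_4 = (576/1309)/(80/3) = 108/6545
  n = 5: D(5) = 5(5 + 8/3) = 115/3; numerator = 4(108/6545) = 432/6545; a_5 = (432/6545)/(115/3) = 1296/752675

r = 3; a_0 = 1; a_1 = 12/11; a_2 = 36/77; a_3 = 144/1309; a_4 = 108/6545; a_5 = 1296/752675


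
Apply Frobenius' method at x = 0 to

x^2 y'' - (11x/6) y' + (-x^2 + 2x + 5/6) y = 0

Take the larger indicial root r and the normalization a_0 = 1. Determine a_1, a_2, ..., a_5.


Write in Frobenius form y'' + (p(x)/x) y' + (q(x)/x^2) y = 0:
  p(x) = -11/6,  q(x) = -x^2 + 2x + 5/6.
Indicial equation: r(r-1) + (-11/6) r + (5/6) = 0 -> roots r_1 = 5/2, r_2 = 1/3.
Take r = r_1 = 5/2. Let y(x) = x^r sum_{n>=0} a_n x^n with a_0 = 1.
Substitute y = x^r sum a_n x^n and match x^{r+n}. The recurrence is
  D(n) a_n + 2 a_{n-1} - 1 a_{n-2} = 0,  where D(n) = (r+n)(r+n-1) + (-11/6)(r+n) + (5/6).
  a_n = [-2 a_{n-1} + 1 a_{n-2}] / D(n).
Since the indicial polynomial factors as (r - r_1)(r - r_2), D(n) = (r_1 + n - r_1)(r_1 + n - r_2) = n(n + 13/6).
Evaluating step by step (a_0 = 1):
  n = 1: D(1) = 1(1 + 13/6) = 19/6; numerator = -2(1) = -2; a_1 = (-2)/(19/6) = -12/19
  n = 2: D(2) = 2(2 + 13/6) = 25/3; numerator = -2(-12/19) + 1(1) = 43/19; a_2 = (43/19)/(25/3) = 129/475
  n = 3: D(3) = 3(3 + 13/6) = 31/2; numerator = -2(129/475) + 1(-12/19) = -558/475; a_3 = (-558/475)/(31/2) = -36/475
  n = 4: D(4) = 4(4 + 13/6) = 74/3; numerator = -2(-36/475) + 1(129/475) = 201/475; a_4 = (201/475)/(74/3) = 603/35150
  n = 5: D(5) = 5(5 + 13/6) = 215/6; numerator = -2(603/35150) + 1(-36/475) = -387/3515; a_5 = (-387/3515)/(215/6) = -54/17575

r = 5/2; a_0 = 1; a_1 = -12/19; a_2 = 129/475; a_3 = -36/475; a_4 = 603/35150; a_5 = -54/17575


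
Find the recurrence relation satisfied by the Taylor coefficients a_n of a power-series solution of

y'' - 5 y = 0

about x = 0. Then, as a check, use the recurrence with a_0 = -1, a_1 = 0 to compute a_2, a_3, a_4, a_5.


Substitute y = sum_n a_n x^n into y'' + (const) y = 0.
y''(x) = sum_{n>=0} (n+2)(n+1) a_{n+2} x^n.
The ODE becomes sum_n [(n+2)(n+1) a_{n+2} - 5 a_n] x^n = 0.
Setting each coefficient to zero gives the recurrence:
  (n+2)(n+1) a_{n+2} - 5 a_n = 0,
  a_{n+2} = 5 / ((n+1)(n+2)) a_n.

Check with a_0 = -1, a_1 = 0 (apply the recurrence for n = 0, 1, 2, 3): a_0 = -1, a_1 = 0, a_2 = -5/2, a_3 = 0, a_4 = -25/24, a_5 = 0.

a_{n+2} = 5/((n+1)(n+2)) * a_n; check: a_0 = -1, a_1 = 0, a_2 = -5/2, a_3 = 0, a_4 = -25/24, a_5 = 0


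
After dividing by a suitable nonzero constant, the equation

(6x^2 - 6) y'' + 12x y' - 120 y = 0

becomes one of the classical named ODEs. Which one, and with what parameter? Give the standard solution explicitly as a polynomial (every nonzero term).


All three coefficients share the factor -6; dividing through by -6 gives  (1 - x^2) y'' - 2x y' + 20 y = 0.
This matches the Legendre equation (1 - x^2) y'' - 2x y' + n(n+1) y = 0 (note the -2x y' term) with n(n+1) = 20, so n = 4; the polynomial solution is P_4(x).
With y = sum_k a_k x^k, matching x^k gives (k+2)(k+1) a_{k+2} = [k(k+1) - n(n+1)] a_k = (k - 4)(k + 5) a_k. The right side vanishes at k = 4, so the series with the parity of 4 terminates at degree 4.
Standard normalization (P_n(1) = 1): leading coefficient (2n)!/(2^n (n!)^2) = 40320/(16*576) = 35/8, so a_4 = 35/8. Work downward with a_k = (k+1)(k+2) a_{k+2} / ((k - 4)(k + 5)):
  a_2 = (3)(4)(35/8) / ((2 - 4)(2 + 5)) = (105/2)/(-14) = -15/4
  a_0 = (1)(2)(-15/4) / ((0 - 4)(0 + 5)) = (-15/2)/(-20) = 3/8
Hence P_4(x) = 35 x^4/8 - 15 x^2/4 + 3/8.

P_4(x); series = 35 x^4/8 - 15 x^2/4 + 3/8


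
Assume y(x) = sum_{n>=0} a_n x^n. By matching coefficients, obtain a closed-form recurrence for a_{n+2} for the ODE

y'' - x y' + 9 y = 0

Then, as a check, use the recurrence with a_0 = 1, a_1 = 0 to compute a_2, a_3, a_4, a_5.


Substitute y = sum_n a_n x^n.
y''(x) has coefficient (n+2)(n+1) a_{n+2} at x^n;
-x y'(x) has coefficient -n a_n at x^n (shift);
9 y(x) has coefficient 9 a_n at x^n.
Matching x^n: (n+2)(n+1) a_{n+2} + (-n + 9) a_n = 0.
Thus a_{n+2} = (n - 9) / ((n+1)(n+2)) * a_n.

Check with a_0 = 1, a_1 = 0 (apply the recurrence for n = 0, 1, 2, 3): a_0 = 1, a_1 = 0, a_2 = -9/2, a_3 = 0, a_4 = 21/8, a_5 = 0.

a_(n+2) = (n - 9) / ((n+1)(n+2)) * a_n; check: a_0 = 1, a_1 = 0, a_2 = -9/2, a_3 = 0, a_4 = 21/8, a_5 = 0


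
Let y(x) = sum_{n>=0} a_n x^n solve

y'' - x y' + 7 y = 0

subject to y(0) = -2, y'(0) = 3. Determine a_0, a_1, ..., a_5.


Ansatz: y(x) = sum_{n>=0} a_n x^n, so y'(x) = sum_{n>=1} n a_n x^(n-1) and y''(x) = sum_{n>=2} n(n-1) a_n x^(n-2).
Substitute into P(x) y'' + Q(x) y' + R(x) y = 0 with P(x) = 1, Q(x) = -x, R(x) = 7, and match powers of x.
Initial conditions: a_0 = -2, a_1 = 3.
Setting the coefficient of each power of x to zero and solving order by order (substituting the coefficients already found):
  x^0: 2 a_2 + 7 a_0 = 0  ->  2 a_2 = -7 a_0 = 14  ->  a_2 = 7
  x^1: 6 a_3 + 6 a_1 = 0  ->  6 a_3 = -6 a_1 = -18  ->  a_3 = -3
  x^2: 12 a_4 + 5 a_2 = 0  ->  12 a_4 = -5 a_2 = -35  ->  a_4 = -35/12
  x^3: 20 a_5 + 4 a_3 = 0  ->  20 a_5 = -4 a_3 = 12  ->  a_5 = 3/5
Truncated series: y(x) = -2 + 3 x + 7 x^2 - 3 x^3 - (35/12) x^4 + (3/5) x^5 + O(x^6).

a_0 = -2; a_1 = 3; a_2 = 7; a_3 = -3; a_4 = -35/12; a_5 = 3/5


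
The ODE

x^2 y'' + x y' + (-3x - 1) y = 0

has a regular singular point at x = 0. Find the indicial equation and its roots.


Divide by x^2 to reach normal form y'' + P_1(x) y' + P_2(x) y = 0 with P_1(x) = 1/x and P_2(x) = -3/x - 1/x^2.
x = 0 is a singular point because the y'-coefficient 1/x has a pole at x = 0 and the y-coefficient -3/x - 1/x^2 has a pole at x = 0.
It is a regular singular point because x P_1(x) = p(x) = 1 and x^2 P_2(x) = q(x) = -3x - 1 are polynomials, hence analytic at x = 0.
p(0) = 1,  q(0) = -1.
Indicial equation: r(r-1) + p(0) r + q(0) = 0, i.e. r^2 + (p(0) - 1) r + q(0) = 0, i.e. r^2 - 1 = 0.
Discriminant: (0)^2 - 4(-1) = 4, so r = (0 ± 2)/2.
Solving: r_1 = 1, r_2 = -1.

indicial: r^2 - 1 = 0; roots r_1 = 1, r_2 = -1


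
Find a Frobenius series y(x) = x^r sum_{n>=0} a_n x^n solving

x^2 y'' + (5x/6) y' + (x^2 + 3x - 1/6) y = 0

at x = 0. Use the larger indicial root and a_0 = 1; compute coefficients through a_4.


Write in Frobenius form y'' + (p(x)/x) y' + (q(x)/x^2) y = 0:
  p(x) = 5/6,  q(x) = x^2 + 3x - 1/6.
Indicial equation: r(r-1) + (5/6) r + (-1/6) = 0 -> roots r_1 = 1/2, r_2 = -1/3.
Take r = r_1 = 1/2. Let y(x) = x^r sum_{n>=0} a_n x^n with a_0 = 1.
Substitute y = x^r sum a_n x^n and match x^{r+n}. The recurrence is
  D(n) a_n + 3 a_{n-1} + 1 a_{n-2} = 0,  where D(n) = (r+n)(r+n-1) + (5/6)(r+n) + (-1/6).
  a_n = [-3 a_{n-1} - 1 a_{n-2}] / D(n).
Since the indicial polynomial factors as (r - r_1)(r - r_2), D(n) = (r_1 + n - r_1)(r_1 + n - r_2) = n(n + 5/6).
Evaluating step by step (a_0 = 1):
  n = 1: D(1) = 1(1 + 5/6) = 11/6; numerator = -3(1) = -3; a_1 = (-3)/(11/6) = -18/11
  n = 2: D(2) = 2(2 + 5/6) = 17/3; numerator = -3(-18/11) - 1(1) = 43/11; a_2 = (43/11)/(17/3) = 129/187
  n = 3: D(3) = 3(3 + 5/6) = 23/2; numerator = -3(129/187) - 1(-18/11) = -81/187; a_3 = (-81/187)/(23/2) = -162/4301
  n = 4: D(4) = 4(4 + 5/6) = 58/3; numerator = -3(-162/4301) - 1(129/187) = -2481/4301; a_4 = (-2481/4301)/(58/3) = -7443/249458

r = 1/2; a_0 = 1; a_1 = -18/11; a_2 = 129/187; a_3 = -162/4301; a_4 = -7443/249458


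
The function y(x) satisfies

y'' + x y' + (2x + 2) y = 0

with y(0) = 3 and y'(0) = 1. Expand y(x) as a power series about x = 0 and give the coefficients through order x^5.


Ansatz: y(x) = sum_{n>=0} a_n x^n, so y'(x) = sum_{n>=1} n a_n x^(n-1) and y''(x) = sum_{n>=2} n(n-1) a_n x^(n-2).
Substitute into P(x) y'' + Q(x) y' + R(x) y = 0 with P(x) = 1, Q(x) = x, R(x) = 2x + 2, and match powers of x.
Initial conditions: a_0 = 3, a_1 = 1.
Setting the coefficient of each power of x to zero and solving order by order (substituting the coefficients already found):
  x^0: 2 a_2 + 2 a_0 = 0  ->  2 a_2 = -2 a_0 = -6  ->  a_2 = -3
  x^1: 6 a_3 + 3 a_1 + 2 a_0 = 0  ->  6 a_3 = -3 a_1 - 2 a_0 = -9  ->  a_3 = -3/2
  x^2: 12 a_4 + 4 a_2 + 2 a_1 = 0  ->  12 a_4 = -4 a_2 - 2 a_1 = 10  ->  a_4 = 5/6
  x^3: 20 a_5 + 5 a_3 + 2 a_2 = 0  ->  20 a_5 = -5 a_3 - 2 a_2 = 27/2  ->  a_5 = 27/40
Truncated series: y(x) = 3 + x - 3 x^2 - (3/2) x^3 + (5/6) x^4 + (27/40) x^5 + O(x^6).

a_0 = 3; a_1 = 1; a_2 = -3; a_3 = -3/2; a_4 = 5/6; a_5 = 27/40


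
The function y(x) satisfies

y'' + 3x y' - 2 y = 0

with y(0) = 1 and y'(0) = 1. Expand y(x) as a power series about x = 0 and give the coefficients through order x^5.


Ansatz: y(x) = sum_{n>=0} a_n x^n, so y'(x) = sum_{n>=1} n a_n x^(n-1) and y''(x) = sum_{n>=2} n(n-1) a_n x^(n-2).
Substitute into P(x) y'' + Q(x) y' + R(x) y = 0 with P(x) = 1, Q(x) = 3x, R(x) = -2, and match powers of x.
Initial conditions: a_0 = 1, a_1 = 1.
Setting the coefficient of each power of x to zero and solving order by order (substituting the coefficients already found):
  x^0: 2 a_2 - 2 a_0 = 0  ->  2 a_2 = 2 a_0 = 2  ->  a_2 = 1
  x^1: 6 a_3 + a_1 = 0  ->  6 a_3 = -a_1 = -1  ->  a_3 = -1/6
  x^2: 12 a_4 + 4 a_2 = 0  ->  12 a_4 = -4 a_2 = -4  ->  a_4 = -1/3
  x^3: 20 a_5 + 7 a_3 = 0  ->  20 a_5 = -7 a_3 = 7/6  ->  a_5 = 7/120
Truncated series: y(x) = 1 + x + x^2 - (1/6) x^3 - (1/3) x^4 + (7/120) x^5 + O(x^6).

a_0 = 1; a_1 = 1; a_2 = 1; a_3 = -1/6; a_4 = -1/3; a_5 = 7/120


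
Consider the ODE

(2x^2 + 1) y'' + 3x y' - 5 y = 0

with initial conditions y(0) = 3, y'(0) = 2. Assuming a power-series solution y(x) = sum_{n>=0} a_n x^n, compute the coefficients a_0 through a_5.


Ansatz: y(x) = sum_{n>=0} a_n x^n, so y'(x) = sum_{n>=1} n a_n x^(n-1) and y''(x) = sum_{n>=2} n(n-1) a_n x^(n-2).
Substitute into P(x) y'' + Q(x) y' + R(x) y = 0 with P(x) = 2x^2 + 1, Q(x) = 3x, R(x) = -5, and match powers of x.
Initial conditions: a_0 = 3, a_1 = 2.
Setting the coefficient of each power of x to zero and solving order by order (substituting the coefficients already found):
  x^0: 2 a_2 - 5 a_0 = 0  ->  2 a_2 = 5 a_0 = 15  ->  a_2 = 15/2
  x^1: 6 a_3 - 2 a_1 = 0  ->  6 a_3 = 2 a_1 = 4  ->  a_3 = 2/3
  x^2: 12 a_4 + 5 a_2 = 0  ->  12 a_4 = -5 a_2 = -75/2  ->  a_4 = -25/8
  x^3: 20 a_5 + 16 a_3 = 0  ->  20 a_5 = -16 a_3 = -32/3  ->  a_5 = -8/15
Truncated series: y(x) = 3 + 2 x + (15/2) x^2 + (2/3) x^3 - (25/8) x^4 - (8/15) x^5 + O(x^6).

a_0 = 3; a_1 = 2; a_2 = 15/2; a_3 = 2/3; a_4 = -25/8; a_5 = -8/15


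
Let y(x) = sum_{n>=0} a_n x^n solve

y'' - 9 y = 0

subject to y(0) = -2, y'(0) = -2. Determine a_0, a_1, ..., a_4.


Ansatz: y(x) = sum_{n>=0} a_n x^n, so y'(x) = sum_{n>=1} n a_n x^(n-1) and y''(x) = sum_{n>=2} n(n-1) a_n x^(n-2).
Substitute into P(x) y'' + Q(x) y' + R(x) y = 0 with P(x) = 1, Q(x) = 0, R(x) = -9, and match powers of x.
Initial conditions: a_0 = -2, a_1 = -2.
Setting the coefficient of each power of x to zero and solving order by order (substituting the coefficients already found):
  x^0: 2 a_2 - 9 a_0 = 0  ->  2 a_2 = 9 a_0 = -18  ->  a_2 = -9
  x^1: 6 a_3 - 9 a_1 = 0  ->  6 a_3 = 9 a_1 = -18  ->  a_3 = -3
  x^2: 12 a_4 - 9 a_2 = 0  ->  12 a_4 = 9 a_2 = -81  ->  a_4 = -27/4
Truncated series: y(x) = -2 - 2 x - 9 x^2 - 3 x^3 - (27/4) x^4 + O(x^5).

a_0 = -2; a_1 = -2; a_2 = -9; a_3 = -3; a_4 = -27/4


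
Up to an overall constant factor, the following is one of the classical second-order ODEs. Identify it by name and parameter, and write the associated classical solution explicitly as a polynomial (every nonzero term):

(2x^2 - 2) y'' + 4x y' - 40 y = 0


All three coefficients share the factor -2; dividing through by -2 gives  (1 - x^2) y'' - 2x y' + 20 y = 0.
This matches the Legendre equation (1 - x^2) y'' - 2x y' + n(n+1) y = 0 (note the -2x y' term) with n(n+1) = 20, so n = 4; the polynomial solution is P_4(x).
With y = sum_k a_k x^k, matching x^k gives (k+2)(k+1) a_{k+2} = [k(k+1) - n(n+1)] a_k = (k - 4)(k + 5) a_k. The right side vanishes at k = 4, so the series with the parity of 4 terminates at degree 4.
Standard normalization (P_n(1) = 1): leading coefficient (2n)!/(2^n (n!)^2) = 40320/(16*576) = 35/8, so a_4 = 35/8. Work downward with a_k = (k+1)(k+2) a_{k+2} / ((k - 4)(k + 5)):
  a_2 = (3)(4)(35/8) / ((2 - 4)(2 + 5)) = (105/2)/(-14) = -15/4
  a_0 = (1)(2)(-15/4) / ((0 - 4)(0 + 5)) = (-15/2)/(-20) = 3/8
Hence P_4(x) = 35 x^4/8 - 15 x^2/4 + 3/8.

P_4(x); series = 35 x^4/8 - 15 x^2/4 + 3/8


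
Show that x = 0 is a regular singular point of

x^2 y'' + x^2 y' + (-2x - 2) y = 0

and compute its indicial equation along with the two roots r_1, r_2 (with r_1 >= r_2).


Divide by x^2 to reach normal form y'' + P_1(x) y' + P_2(x) y = 0 with P_1(x) = 1 and P_2(x) = -2/x - 2/x^2.
x = 0 is a singular point because the y-coefficient -2/x - 2/x^2 has a pole at x = 0.
It is a regular singular point because x P_1(x) = p(x) = x and x^2 P_2(x) = q(x) = -2x - 2 are polynomials, hence analytic at x = 0.
p(0) = 0,  q(0) = -2.
Indicial equation: r(r-1) + p(0) r + q(0) = 0, i.e. r^2 + (p(0) - 1) r + q(0) = 0, i.e. r^2 - 1 r - 2 = 0.
Discriminant: (-1)^2 - 4(-2) = 9, so r = (1 ± 3)/2.
Solving: r_1 = 2, r_2 = -1.

indicial: r^2 - 1 r - 2 = 0; roots r_1 = 2, r_2 = -1


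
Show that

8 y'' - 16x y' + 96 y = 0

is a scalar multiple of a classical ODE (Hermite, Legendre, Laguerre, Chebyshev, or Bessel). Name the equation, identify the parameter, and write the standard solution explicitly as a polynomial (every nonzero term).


All three coefficients share the factor 8; dividing through by 8 gives  y'' - 2x y' + 12 y = 0.
This matches the Hermite equation y'' - 2x y' + 2n y = 0 with 2n = 12, so n = 6; the polynomial solution is H_6(x).
With y = sum_k a_k x^k, matching x^k gives (k+2)(k+1) a_{k+2} = 2(k - n) a_k = 2(k - 6) a_k. The right side vanishes at k = 6, so the series with the parity of 6 terminates at degree 6.
Standard normalization: leading coefficient of H_n is 2^n, so a_6 = 2^6 = 64. Work downward with a_k = (k+1)(k+2) a_{k+2} / (2(k - n)):
  a_4 = (5)(6)(64) / (2(4 - 6)) = 1920/(-4) = -480
  a_2 = (3)(4)(-480) / (2(2 - 6)) = -5760/(-8) = 720
  a_0 = (1)(2)(720) / (2(0 - 6)) = 1440/(-12) = -120
Hence H_6(x) = 64 x^6 - 480 x^4 + 720 x^2 - 120.

H_6(x); series = 64 x^6 - 480 x^4 + 720 x^2 - 120


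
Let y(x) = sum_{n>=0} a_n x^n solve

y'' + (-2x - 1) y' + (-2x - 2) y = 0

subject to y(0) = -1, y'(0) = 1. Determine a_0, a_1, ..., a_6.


Ansatz: y(x) = sum_{n>=0} a_n x^n, so y'(x) = sum_{n>=1} n a_n x^(n-1) and y''(x) = sum_{n>=2} n(n-1) a_n x^(n-2).
Substitute into P(x) y'' + Q(x) y' + R(x) y = 0 with P(x) = 1, Q(x) = -2x - 1, R(x) = -2x - 2, and match powers of x.
Initial conditions: a_0 = -1, a_1 = 1.
Setting the coefficient of each power of x to zero and solving order by order (substituting the coefficients already found):
  x^0: 2 a_2 - a_1 - 2 a_0 = 0  ->  2 a_2 = a_1 + 2 a_0 = -1  ->  a_2 = -1/2
  x^1: 6 a_3 - 2 a_2 - 4 a_1 - 2 a_0 = 0  ->  6 a_3 = 2 a_2 + 4 a_1 + 2 a_0 = 1  ->  a_3 = 1/6
  x^2: 12 a_4 - 3 a_3 - 6 a_2 - 2 a_1 = 0  ->  12 a_4 = 3 a_3 + 6 a_2 + 2 a_1 = -1/2  ->  a_4 = -1/24
  x^3: 20 a_5 - 4 a_4 - 8 a_3 - 2 a_2 = 0  ->  20 a_5 = 4 a_4 + 8 a_3 + 2 a_2 = 1/6  ->  a_5 = 1/120
  x^4: 30 a_6 - 5 a_5 - 10 a_4 - 2 a_3 = 0  ->  30 a_6 = 5 a_5 + 10 a_4 + 2 a_3 = -1/24  ->  a_6 = -1/720
Truncated series: y(x) = -1 + x - (1/2) x^2 + (1/6) x^3 - (1/24) x^4 + (1/120) x^5 - (1/720) x^6 + O(x^7).

a_0 = -1; a_1 = 1; a_2 = -1/2; a_3 = 1/6; a_4 = -1/24; a_5 = 1/120; a_6 = -1/720


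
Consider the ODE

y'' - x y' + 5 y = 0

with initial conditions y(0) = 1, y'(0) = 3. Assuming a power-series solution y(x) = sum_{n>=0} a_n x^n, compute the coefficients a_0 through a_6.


Ansatz: y(x) = sum_{n>=0} a_n x^n, so y'(x) = sum_{n>=1} n a_n x^(n-1) and y''(x) = sum_{n>=2} n(n-1) a_n x^(n-2).
Substitute into P(x) y'' + Q(x) y' + R(x) y = 0 with P(x) = 1, Q(x) = -x, R(x) = 5, and match powers of x.
Initial conditions: a_0 = 1, a_1 = 3.
Setting the coefficient of each power of x to zero and solving order by order (substituting the coefficients already found):
  x^0: 2 a_2 + 5 a_0 = 0  ->  2 a_2 = -5 a_0 = -5  ->  a_2 = -5/2
  x^1: 6 a_3 + 4 a_1 = 0  ->  6 a_3 = -4 a_1 = -12  ->  a_3 = -2
  x^2: 12 a_4 + 3 a_2 = 0  ->  12 a_4 = -3 a_2 = 15/2  ->  a_4 = 5/8
  x^3: 20 a_5 + 2 a_3 = 0  ->  20 a_5 = -2 a_3 = 4  ->  a_5 = 1/5
  x^4: 30 a_6 + a_4 = 0  ->  30 a_6 = -a_4 = -5/8  ->  a_6 = -1/48
Truncated series: y(x) = 1 + 3 x - (5/2) x^2 - 2 x^3 + (5/8) x^4 + (1/5) x^5 - (1/48) x^6 + O(x^7).

a_0 = 1; a_1 = 3; a_2 = -5/2; a_3 = -2; a_4 = 5/8; a_5 = 1/5; a_6 = -1/48


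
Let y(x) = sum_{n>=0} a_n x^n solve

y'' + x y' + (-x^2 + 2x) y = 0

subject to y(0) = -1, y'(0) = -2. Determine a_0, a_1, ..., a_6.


Ansatz: y(x) = sum_{n>=0} a_n x^n, so y'(x) = sum_{n>=1} n a_n x^(n-1) and y''(x) = sum_{n>=2} n(n-1) a_n x^(n-2).
Substitute into P(x) y'' + Q(x) y' + R(x) y = 0 with P(x) = 1, Q(x) = x, R(x) = -x^2 + 2x, and match powers of x.
Initial conditions: a_0 = -1, a_1 = -2.
Setting the coefficient of each power of x to zero and solving order by order (substituting the coefficients already found):
  x^0: 2 a_2 = 0  ->  a_2 = 0
  x^1: 6 a_3 + a_1 + 2 a_0 = 0  ->  6 a_3 = -a_1 - 2 a_0 = 4  ->  a_3 = 2/3
  x^2: 12 a_4 + 2 a_2 + 2 a_1 - a_0 = 0  ->  12 a_4 = -2 a_2 - 2 a_1 + a_0 = 3  ->  a_4 = 1/4
  x^3: 20 a_5 + 3 a_3 + 2 a_2 - a_1 = 0  ->  20 a_5 = -3 a_3 - 2 a_2 + a_1 = -4  ->  a_5 = -1/5
  x^4: 30 a_6 + 4 a_4 + 2 a_3 - a_2 = 0  ->  30 a_6 = -4 a_4 - 2 a_3 + a_2 = -7/3  ->  a_6 = -7/90
Truncated series: y(x) = -1 - 2 x + (2/3) x^3 + (1/4) x^4 - (1/5) x^5 - (7/90) x^6 + O(x^7).

a_0 = -1; a_1 = -2; a_2 = 0; a_3 = 2/3; a_4 = 1/4; a_5 = -1/5; a_6 = -7/90


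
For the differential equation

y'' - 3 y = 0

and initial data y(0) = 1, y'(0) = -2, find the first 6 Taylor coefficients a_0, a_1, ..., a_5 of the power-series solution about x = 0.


Ansatz: y(x) = sum_{n>=0} a_n x^n, so y'(x) = sum_{n>=1} n a_n x^(n-1) and y''(x) = sum_{n>=2} n(n-1) a_n x^(n-2).
Substitute into P(x) y'' + Q(x) y' + R(x) y = 0 with P(x) = 1, Q(x) = 0, R(x) = -3, and match powers of x.
Initial conditions: a_0 = 1, a_1 = -2.
Setting the coefficient of each power of x to zero and solving order by order (substituting the coefficients already found):
  x^0: 2 a_2 - 3 a_0 = 0  ->  2 a_2 = 3 a_0 = 3  ->  a_2 = 3/2
  x^1: 6 a_3 - 3 a_1 = 0  ->  6 a_3 = 3 a_1 = -6  ->  a_3 = -1
  x^2: 12 a_4 - 3 a_2 = 0  ->  12 a_4 = 3 a_2 = 9/2  ->  a_4 = 3/8
  x^3: 20 a_5 - 3 a_3 = 0  ->  20 a_5 = 3 a_3 = -3  ->  a_5 = -3/20
Truncated series: y(x) = 1 - 2 x + (3/2) x^2 - x^3 + (3/8) x^4 - (3/20) x^5 + O(x^6).

a_0 = 1; a_1 = -2; a_2 = 3/2; a_3 = -1; a_4 = 3/8; a_5 = -3/20


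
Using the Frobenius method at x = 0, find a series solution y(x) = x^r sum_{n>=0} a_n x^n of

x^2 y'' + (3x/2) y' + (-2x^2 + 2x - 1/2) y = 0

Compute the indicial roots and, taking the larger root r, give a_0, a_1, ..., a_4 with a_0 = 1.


Write in Frobenius form y'' + (p(x)/x) y' + (q(x)/x^2) y = 0:
  p(x) = 3/2,  q(x) = -2x^2 + 2x - 1/2.
Indicial equation: r(r-1) + (3/2) r + (-1/2) = 0 -> roots r_1 = 1/2, r_2 = -1.
Take r = r_1 = 1/2. Let y(x) = x^r sum_{n>=0} a_n x^n with a_0 = 1.
Substitute y = x^r sum a_n x^n and match x^{r+n}. The recurrence is
  D(n) a_n + 2 a_{n-1} - 2 a_{n-2} = 0,  where D(n) = (r+n)(r+n-1) + (3/2)(r+n) + (-1/2).
  a_n = [-2 a_{n-1} + 2 a_{n-2}] / D(n).
Since the indicial polynomial factors as (r - r_1)(r - r_2), D(n) = (r_1 + n - r_1)(r_1 + n - r_2) = n(n + 3/2).
Evaluating step by step (a_0 = 1):
  n = 1: D(1) = 1(1 + 3/2) = 5/2; numerator = -2(1) = -2; a_1 = (-2)/(5/2) = -4/5
  n = 2: D(2) = 2(2 + 3/2) = 7; numerator = -2(-4/5) + 2(1) = 18/5; a_2 = (18/5)/(7) = 18/35
  n = 3: D(3) = 3(3 + 3/2) = 27/2; numerator = -2(18/35) + 2(-4/5) = -92/35; a_3 = (-92/35)/(27/2) = -184/945
  n = 4: D(4) = 4(4 + 3/2) = 22; numerator = -2(-184/945) + 2(18/35) = 268/189; a_4 = (268/189)/(22) = 134/2079

r = 1/2; a_0 = 1; a_1 = -4/5; a_2 = 18/35; a_3 = -184/945; a_4 = 134/2079


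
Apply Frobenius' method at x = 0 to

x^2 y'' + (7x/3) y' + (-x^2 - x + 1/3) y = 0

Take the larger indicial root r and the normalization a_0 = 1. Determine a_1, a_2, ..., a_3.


Write in Frobenius form y'' + (p(x)/x) y' + (q(x)/x^2) y = 0:
  p(x) = 7/3,  q(x) = -x^2 - x + 1/3.
Indicial equation: r(r-1) + (7/3) r + (1/3) = 0 -> roots r_1 = -1/3, r_2 = -1.
Take r = r_1 = -1/3. Let y(x) = x^r sum_{n>=0} a_n x^n with a_0 = 1.
Substitute y = x^r sum a_n x^n and match x^{r+n}. The recurrence is
  D(n) a_n - 1 a_{n-1} - 1 a_{n-2} = 0,  where D(n) = (r+n)(r+n-1) + (7/3)(r+n) + (1/3).
  a_n = [1 a_{n-1} + 1 a_{n-2}] / D(n).
Since the indicial polynomial factors as (r - r_1)(r - r_2), D(n) = (r_1 + n - r_1)(r_1 + n - r_2) = n(n + 2/3).
Evaluating step by step (a_0 = 1):
  n = 1: D(1) = 1(1 + 2/3) = 5/3; numerator = 1(1) = 1; a_1 = (1)/(5/3) = 3/5
  n = 2: D(2) = 2(2 + 2/3) = 16/3; numerator = 1(3/5) + 1(1) = 8/5; a_2 = (8/5)/(16/3) = 3/10
  n = 3: D(3) = 3(3 + 2/3) = 11; numerator = 1(3/10) + 1(3/5) = 9/10; a_3 = (9/10)/(11) = 9/110

r = -1/3; a_0 = 1; a_1 = 3/5; a_2 = 3/10; a_3 = 9/110


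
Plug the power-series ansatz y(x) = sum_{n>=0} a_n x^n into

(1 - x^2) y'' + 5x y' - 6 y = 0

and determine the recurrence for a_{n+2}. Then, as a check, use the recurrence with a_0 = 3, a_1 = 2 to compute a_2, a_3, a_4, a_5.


Substitute y = sum_n a_n x^n.
(1 - 1 x^2) y'' contributes (n+2)(n+1) a_{n+2} - n(n-1) a_n at x^n.
5 x y'(x) contributes 5 n a_n at x^n.
-6 y(x) contributes -6 a_n at x^n.
Matching x^n: (n+2)(n+1) a_{n+2} + (-n(n-1) + 5 n - 6) a_n = 0.
Thus a_{n+2} = (n(n-1) - 5 n + 6) / ((n+1)(n+2)) * a_n.

Check with a_0 = 3, a_1 = 2 (apply the recurrence for n = 0, 1, 2, 3): a_0 = 3, a_1 = 2, a_2 = 9, a_3 = 1/3, a_4 = -3/2, a_5 = -1/20.

a_(n+2) = (n(n-1) - 5 n + 6) / ((n+1)(n+2)) * a_n; check: a_0 = 3, a_1 = 2, a_2 = 9, a_3 = 1/3, a_4 = -3/2, a_5 = -1/20


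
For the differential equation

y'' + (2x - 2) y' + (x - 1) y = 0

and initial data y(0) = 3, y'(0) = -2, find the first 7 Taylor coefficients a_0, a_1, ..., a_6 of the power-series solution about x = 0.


Ansatz: y(x) = sum_{n>=0} a_n x^n, so y'(x) = sum_{n>=1} n a_n x^(n-1) and y''(x) = sum_{n>=2} n(n-1) a_n x^(n-2).
Substitute into P(x) y'' + Q(x) y' + R(x) y = 0 with P(x) = 1, Q(x) = 2x - 2, R(x) = x - 1, and match powers of x.
Initial conditions: a_0 = 3, a_1 = -2.
Setting the coefficient of each power of x to zero and solving order by order (substituting the coefficients already found):
  x^0: 2 a_2 - 2 a_1 - a_0 = 0  ->  2 a_2 = 2 a_1 + a_0 = -1  ->  a_2 = -1/2
  x^1: 6 a_3 - 4 a_2 + a_1 + a_0 = 0  ->  6 a_3 = 4 a_2 - a_1 - a_0 = -3  ->  a_3 = -1/2
  x^2: 12 a_4 - 6 a_3 + 3 a_2 + a_1 = 0  ->  12 a_4 = 6 a_3 - 3 a_2 - a_1 = 1/2  ->  a_4 = 1/24
  x^3: 20 a_5 - 8 a_4 + 5 a_3 + a_2 = 0  ->  20 a_5 = 8 a_4 - 5 a_3 - a_2 = 10/3  ->  a_5 = 1/6
  x^4: 30 a_6 - 10 a_5 + 7 a_4 + a_3 = 0  ->  30 a_6 = 10 a_5 - 7 a_4 - a_3 = 15/8  ->  a_6 = 1/16
Truncated series: y(x) = 3 - 2 x - (1/2) x^2 - (1/2) x^3 + (1/24) x^4 + (1/6) x^5 + (1/16) x^6 + O(x^7).

a_0 = 3; a_1 = -2; a_2 = -1/2; a_3 = -1/2; a_4 = 1/24; a_5 = 1/6; a_6 = 1/16


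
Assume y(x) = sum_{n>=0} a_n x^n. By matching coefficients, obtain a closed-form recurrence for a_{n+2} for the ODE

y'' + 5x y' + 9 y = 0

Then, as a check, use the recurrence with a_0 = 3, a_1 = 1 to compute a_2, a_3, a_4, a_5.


Substitute y = sum_n a_n x^n.
y''(x) has coefficient (n+2)(n+1) a_{n+2} at x^n;
5 x y'(x) has coefficient 5 n a_n at x^n (shift);
9 y(x) has coefficient 9 a_n at x^n.
Matching x^n: (n+2)(n+1) a_{n+2} + (5n + 9) a_n = 0.
Thus a_{n+2} = (-5n - 9) / ((n+1)(n+2)) * a_n.

Check with a_0 = 3, a_1 = 1 (apply the recurrence for n = 0, 1, 2, 3): a_0 = 3, a_1 = 1, a_2 = -27/2, a_3 = -7/3, a_4 = 171/8, a_5 = 14/5.

a_(n+2) = (-5n - 9) / ((n+1)(n+2)) * a_n; check: a_0 = 3, a_1 = 1, a_2 = -27/2, a_3 = -7/3, a_4 = 171/8, a_5 = 14/5


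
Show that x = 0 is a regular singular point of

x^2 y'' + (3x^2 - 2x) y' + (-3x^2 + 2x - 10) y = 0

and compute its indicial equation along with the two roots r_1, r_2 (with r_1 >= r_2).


Divide by x^2 to reach normal form y'' + P_1(x) y' + P_2(x) y = 0 with P_1(x) = 3 - 2/x and P_2(x) = -3 + 2/x - 10/x^2.
x = 0 is a singular point because the y'-coefficient 3 - 2/x has a pole at x = 0 and the y-coefficient -3 + 2/x - 10/x^2 has a pole at x = 0.
It is a regular singular point because x P_1(x) = p(x) = 3x - 2 and x^2 P_2(x) = q(x) = -3x^2 + 2x - 10 are polynomials, hence analytic at x = 0.
p(0) = -2,  q(0) = -10.
Indicial equation: r(r-1) + p(0) r + q(0) = 0, i.e. r^2 + (p(0) - 1) r + q(0) = 0, i.e. r^2 - 3 r - 10 = 0.
Discriminant: (-3)^2 - 4(-10) = 49, so r = (3 ± 7)/2.
Solving: r_1 = 5, r_2 = -2.

indicial: r^2 - 3 r - 10 = 0; roots r_1 = 5, r_2 = -2


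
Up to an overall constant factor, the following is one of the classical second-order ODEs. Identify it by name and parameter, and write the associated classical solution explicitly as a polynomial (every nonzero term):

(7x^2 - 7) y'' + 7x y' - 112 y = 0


All three coefficients share the factor -7; dividing through by -7 gives  (1 - x^2) y'' - x y' + 16 y = 0.
This matches the Chebyshev equation (1 - x^2) y'' - x y' + n^2 y = 0 (note the -x y' term, not -2x y') with n^2 = 16, so n = 4; the polynomial solution is T_4(x).
With y = sum_k a_k x^k, matching x^k gives (k+2)(k+1) a_{k+2} = (k^2 - n^2) a_k = (k - 4)(k + 4) a_k. The right side vanishes at k = 4, so the series with the parity of 4 terminates at degree 4.
Standard normalization: leading coefficient of T_n is 2^(n-1), so a_4 = 2^3 = 8. Work downward with a_k = (k+1)(k+2) a_{k+2} / ((k - 4)(k + 4)):
  a_2 = (3)(4)(8) / ((2 - 4)(2 + 4)) = 96/(-12) = -8
  a_0 = (1)(2)(-8) / ((0 - 4)(0 + 4)) = -16/(-16) = 1
Hence T_4(x) = 8 x^4 - 8 x^2 + 1.

T_4(x); series = 8 x^4 - 8 x^2 + 1


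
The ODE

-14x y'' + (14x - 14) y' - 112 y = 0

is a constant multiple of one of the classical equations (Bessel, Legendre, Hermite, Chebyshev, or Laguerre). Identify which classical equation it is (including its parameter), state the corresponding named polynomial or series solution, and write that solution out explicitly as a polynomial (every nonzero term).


All three coefficients share the factor -14; dividing through by -14 gives  x y'' + (1 - x) y' + 8 y = 0.
This matches the Laguerre equation x y'' + (1 - x) y' + n y = 0 with n = 8; the polynomial solution is L_8(x).
With y = sum_k a_k x^k, matching x^k gives (k+1)k a_{k+1} + (k+1) a_{k+1} - k a_k + n a_k = 0, i.e. (k+1)^2 a_{k+1} = (k - n) a_k = (k - 8) a_k. The right side vanishes at k = 8, so the series terminates at degree 8.
Standard normalization L_n(0) = 1 gives a_0 = 1. Work upward with a_{k+1} = (k - 8) a_k / (k+1)^2:
  a_1 = (0 - 8)(1) / 1^2 = -8/1 = -8
  a_2 = (1 - 8)(-8) / 2^2 = 56/4 = 14
  a_3 = (2 - 8)(14) / 3^2 = -84/9 = -28/3
  a_4 = (3 - 8)(-28/3) / 4^2 = (140/3)/16 = 35/12
  a_5 = (4 - 8)(35/12) / 5^2 = (-35/3)/25 = -7/15
  a_6 = (5 - 8)(-7/15) / 6^2 = (7/5)/36 = 7/180
  a_7 = (6 - 8)(7/180) / 7^2 = (-7/90)/49 = -1/630
  a_8 = (7 - 8)(-1/630) / 8^2 = (1/630)/64 = 1/40320
Hence L_8(x) = x^8/40320 - x^7/630 + 7 x^6/180 - 7 x^5/15 + 35 x^4/12 - 28 x^3/3 + 14 x^2 - 8 x + 1.

L_8(x); series = x^8/40320 - x^7/630 + 7 x^6/180 - 7 x^5/15 + 35 x^4/12 - 28 x^3/3 + 14 x^2 - 8 x + 1


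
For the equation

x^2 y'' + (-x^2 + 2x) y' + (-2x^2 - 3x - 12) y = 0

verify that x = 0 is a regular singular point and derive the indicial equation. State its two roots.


Divide by x^2 to reach normal form y'' + P_1(x) y' + P_2(x) y = 0 with P_1(x) = -1 + 2/x and P_2(x) = -2 - 3/x - 12/x^2.
x = 0 is a singular point because the y'-coefficient -1 + 2/x has a pole at x = 0 and the y-coefficient -2 - 3/x - 12/x^2 has a pole at x = 0.
It is a regular singular point because x P_1(x) = p(x) = 2 - x and x^2 P_2(x) = q(x) = -2x^2 - 3x - 12 are polynomials, hence analytic at x = 0.
p(0) = 2,  q(0) = -12.
Indicial equation: r(r-1) + p(0) r + q(0) = 0, i.e. r^2 + (p(0) - 1) r + q(0) = 0, i.e. r^2 + 1 r - 12 = 0.
Discriminant: (1)^2 - 4(-12) = 49, so r = (-1 ± 7)/2.
Solving: r_1 = 3, r_2 = -4.

indicial: r^2 + 1 r - 12 = 0; roots r_1 = 3, r_2 = -4


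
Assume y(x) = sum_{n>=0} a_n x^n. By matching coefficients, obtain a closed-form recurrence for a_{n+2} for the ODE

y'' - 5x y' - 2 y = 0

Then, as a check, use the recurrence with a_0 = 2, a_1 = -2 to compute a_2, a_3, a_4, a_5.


Substitute y = sum_n a_n x^n.
y''(x) has coefficient (n+2)(n+1) a_{n+2} at x^n;
-5 x y'(x) has coefficient -5 n a_n at x^n (shift);
-2 y(x) has coefficient -2 a_n at x^n.
Matching x^n: (n+2)(n+1) a_{n+2} + (-5n - 2) a_n = 0.
Thus a_{n+2} = (5n + 2) / ((n+1)(n+2)) * a_n.

Check with a_0 = 2, a_1 = -2 (apply the recurrence for n = 0, 1, 2, 3): a_0 = 2, a_1 = -2, a_2 = 2, a_3 = -7/3, a_4 = 2, a_5 = -119/60.

a_(n+2) = (5n + 2) / ((n+1)(n+2)) * a_n; check: a_0 = 2, a_1 = -2, a_2 = 2, a_3 = -7/3, a_4 = 2, a_5 = -119/60


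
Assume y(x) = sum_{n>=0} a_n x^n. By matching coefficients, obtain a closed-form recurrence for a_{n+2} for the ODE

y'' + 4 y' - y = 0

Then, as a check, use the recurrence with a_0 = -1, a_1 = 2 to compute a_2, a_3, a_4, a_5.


Substitute y = sum_n a_n x^n.
y''(x) has coefficient (n+2)(n+1) a_{n+2} at x^n;
4 y'(x) has coefficient 4 (n+1) a_{n+1} at x^n;
-y(x) has coefficient -1 a_n at x^n.
Matching x^n: (n+2)(n+1) a_{n+2} + 4 (n+1) a_{n+1} - 1 a_n = 0.
Thus a_{n+2} = [-4 (n+1) a_{n+1} + 1 a_n] / ((n+1)(n+2)).

Check with a_0 = -1, a_1 = 2 (apply the recurrence for n = 0, 1, 2, 3): a_0 = -1, a_1 = 2, a_2 = -9/2, a_3 = 19/3, a_4 = -161/24, a_5 = 341/60.

a_(n+2) = [-4 (n+1) a_(n+1) + 1 a_n] / ((n+1)(n+2)); check: a_0 = -1, a_1 = 2, a_2 = -9/2, a_3 = 19/3, a_4 = -161/24, a_5 = 341/60


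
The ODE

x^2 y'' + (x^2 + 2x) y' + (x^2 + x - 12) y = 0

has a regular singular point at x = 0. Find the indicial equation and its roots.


Divide by x^2 to reach normal form y'' + P_1(x) y' + P_2(x) y = 0 with P_1(x) = 1 + 2/x and P_2(x) = 1 + 1/x - 12/x^2.
x = 0 is a singular point because the y'-coefficient 1 + 2/x has a pole at x = 0 and the y-coefficient 1 + 1/x - 12/x^2 has a pole at x = 0.
It is a regular singular point because x P_1(x) = p(x) = x + 2 and x^2 P_2(x) = q(x) = x^2 + x - 12 are polynomials, hence analytic at x = 0.
p(0) = 2,  q(0) = -12.
Indicial equation: r(r-1) + p(0) r + q(0) = 0, i.e. r^2 + (p(0) - 1) r + q(0) = 0, i.e. r^2 + 1 r - 12 = 0.
Discriminant: (1)^2 - 4(-12) = 49, so r = (-1 ± 7)/2.
Solving: r_1 = 3, r_2 = -4.

indicial: r^2 + 1 r - 12 = 0; roots r_1 = 3, r_2 = -4


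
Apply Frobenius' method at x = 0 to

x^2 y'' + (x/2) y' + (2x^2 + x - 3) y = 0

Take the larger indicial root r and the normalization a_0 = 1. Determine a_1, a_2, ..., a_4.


Write in Frobenius form y'' + (p(x)/x) y' + (q(x)/x^2) y = 0:
  p(x) = 1/2,  q(x) = 2x^2 + x - 3.
Indicial equation: r(r-1) + (1/2) r + (-3) = 0 -> roots r_1 = 2, r_2 = -3/2.
Take r = r_1 = 2. Let y(x) = x^r sum_{n>=0} a_n x^n with a_0 = 1.
Substitute y = x^r sum a_n x^n and match x^{r+n}. The recurrence is
  D(n) a_n + 1 a_{n-1} + 2 a_{n-2} = 0,  where D(n) = (r+n)(r+n-1) + (1/2)(r+n) + (-3).
  a_n = [-1 a_{n-1} - 2 a_{n-2}] / D(n).
Since the indicial polynomial factors as (r - r_1)(r - r_2), D(n) = (r_1 + n - r_1)(r_1 + n - r_2) = n(n + 7/2).
Evaluating step by step (a_0 = 1):
  n = 1: D(1) = 1(1 + 7/2) = 9/2; numerator = -1(1) = -1; a_1 = (-1)/(9/2) = -2/9
  n = 2: D(2) = 2(2 + 7/2) = 11; numerator = -1(-2/9) - 2(1) = -16/9; a_2 = (-16/9)/(11) = -16/99
  n = 3: D(3) = 3(3 + 7/2) = 39/2; numerator = -1(-16/99) - 2(-2/9) = 20/33; a_3 = (20/33)/(39/2) = 40/1287
  n = 4: D(4) = 4(4 + 7/2) = 30; numerator = -1(40/1287) - 2(-16/99) = 376/1287; a_4 = (376/1287)/(30) = 188/19305

r = 2; a_0 = 1; a_1 = -2/9; a_2 = -16/99; a_3 = 40/1287; a_4 = 188/19305


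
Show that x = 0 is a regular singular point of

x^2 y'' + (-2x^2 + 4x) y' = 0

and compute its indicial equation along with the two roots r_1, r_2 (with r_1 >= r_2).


Divide by x^2 to reach normal form y'' + P_1(x) y' + P_2(x) y = 0 with P_1(x) = -2 + 4/x and P_2(x) = 0.
x = 0 is a singular point because the y'-coefficient -2 + 4/x has a pole at x = 0.
It is a regular singular point because x P_1(x) = p(x) = 4 - 2x and x^2 P_2(x) = q(x) = 0 are polynomials, hence analytic at x = 0.
p(0) = 4,  q(0) = 0.
Indicial equation: r(r-1) + p(0) r + q(0) = 0, i.e. r^2 + (p(0) - 1) r + q(0) = 0, i.e. r^2 + 3 r = 0.
Discriminant: (3)^2 - 4(0) = 9, so r = (-3 ± 3)/2.
Solving: r_1 = 0, r_2 = -3.

indicial: r^2 + 3 r = 0; roots r_1 = 0, r_2 = -3
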